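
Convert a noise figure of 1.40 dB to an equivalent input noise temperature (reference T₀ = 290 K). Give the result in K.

F = 10^(1.40/10) = 1.38038
T_e = (F − 1)·T₀ = (1.38038 − 1) × 290 = 110 K

110 K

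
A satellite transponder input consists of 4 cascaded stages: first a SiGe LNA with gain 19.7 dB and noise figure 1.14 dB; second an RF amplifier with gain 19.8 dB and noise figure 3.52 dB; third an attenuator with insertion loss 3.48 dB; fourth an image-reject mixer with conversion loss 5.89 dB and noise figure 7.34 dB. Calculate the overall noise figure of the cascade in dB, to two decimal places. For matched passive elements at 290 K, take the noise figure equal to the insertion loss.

1.19 dB

Convert to linear (a loss of L dB is a gain of −L dB): F_i = 10^(NF_i/10), G_i = 10^(G_i,dB/10)
  Stage 1: F_1 = 10^(1.14/10) = 1.300, G_1 = 10^(19.7/10) = 93.33
  Stage 2: F_2 = 10^(3.52/10) = 2.249, G_2 = 10^(19.8/10) = 95.50
  Stage 3: F_3 = 10^(3.48/10) = 2.228, G_3 = 10^(−3.48/10) = 0.4487
  Stage 4: F_4 = 10^(7.34/10) = 5.420, G_4 = 10^(−5.89/10) = 0.2576
Friis cascade:
  F = 1.300 + (2.249 − 1)/93.33 + (2.228 − 1)/8913 + (5.420 − 1)/3999 = 1.315
NF = 10 log₁₀(1.315) = 1.19 dB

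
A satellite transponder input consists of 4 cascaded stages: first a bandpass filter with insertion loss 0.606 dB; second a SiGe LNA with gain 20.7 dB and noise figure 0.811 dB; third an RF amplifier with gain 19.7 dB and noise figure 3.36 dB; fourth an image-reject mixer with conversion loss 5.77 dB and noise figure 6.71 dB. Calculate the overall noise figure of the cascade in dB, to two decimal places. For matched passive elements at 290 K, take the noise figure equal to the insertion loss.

1.45 dB

Convert to linear (a loss of L dB is a gain of −L dB): F_i = 10^(NF_i/10), G_i = 10^(G_i,dB/10)
  Stage 1: F_1 = 10^(0.606/10) = 1.150, G_1 = 10^(−0.606/10) = 0.8698
  Stage 2: F_2 = 10^(0.811/10) = 1.205, G_2 = 10^(20.7/10) = 117.5
  Stage 3: F_3 = 10^(3.36/10) = 2.168, G_3 = 10^(19.7/10) = 93.33
  Stage 4: F_4 = 10^(6.71/10) = 4.688, G_4 = 10^(−5.77/10) = 0.2649
Friis cascade:
  F = 1.150 + (1.205 − 1)/0.8698 + (2.168 − 1)/102.2 + (4.688 − 1)/9537 = 1.398
NF = 10 log₁₀(1.398) = 1.45 dB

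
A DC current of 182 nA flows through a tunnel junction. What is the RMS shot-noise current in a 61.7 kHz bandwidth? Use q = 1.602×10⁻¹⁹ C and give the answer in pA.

I_n = √(2qI·B)
2qI·B = 2 × 1.602×10⁻¹⁹ × 1.82×10⁻⁷ × 6.17×10⁴ = 3.60×10⁻²¹ A²
I_n = √(3.60×10⁻²¹) = 6.00×10⁻¹¹ A = 60.0 pA

60.0 pA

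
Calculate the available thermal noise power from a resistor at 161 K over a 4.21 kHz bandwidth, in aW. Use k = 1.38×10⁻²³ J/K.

9.35 aW

P_n = kTB = 1.38×10⁻²³ × 161 × 4.21×10³ = 9.35×10⁻¹⁸ W = 9.35 aW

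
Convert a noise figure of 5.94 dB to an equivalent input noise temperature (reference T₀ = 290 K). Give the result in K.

849 K

F = 10^(5.94/10) = 3.92645
T_e = (F − 1)·T₀ = (3.92645 − 1) × 290 = 849 K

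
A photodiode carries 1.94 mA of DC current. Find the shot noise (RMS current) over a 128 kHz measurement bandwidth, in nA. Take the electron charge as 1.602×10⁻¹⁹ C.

I_n = √(2qI·B)
2qI·B = 2 × 1.602×10⁻¹⁹ × 1.94×10⁻³ × 1.28×10⁵ = 7.96×10⁻¹⁷ A²
I_n = √(7.96×10⁻¹⁷) = 8.92×10⁻⁹ A = 8.92 nA

8.92 nA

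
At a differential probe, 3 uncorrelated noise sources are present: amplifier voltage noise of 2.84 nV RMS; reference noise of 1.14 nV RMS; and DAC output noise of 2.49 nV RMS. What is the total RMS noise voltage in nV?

3.95 nV

Uncorrelated sources add in power (mean-square): V_tot = √(ΣV_i²)
V_tot = √[(2.84×10⁻⁹)² + (1.14×10⁻⁹)² + (2.49×10⁻⁹)²] = 3.95×10⁻⁹ V = 3.95 nV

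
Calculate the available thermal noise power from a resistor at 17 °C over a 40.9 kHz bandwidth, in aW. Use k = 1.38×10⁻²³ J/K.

T = 17 °C + 273.15 = 290.15 K
P_n = kTB = 1.38×10⁻²³ × 290.15 × 4.09×10⁴ = 1.64×10⁻¹⁶ W = 164 aW

164 aW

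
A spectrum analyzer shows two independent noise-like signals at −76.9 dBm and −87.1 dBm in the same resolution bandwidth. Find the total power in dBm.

Convert to linear, add, convert back:
P₁ = 2.04×10⁻¹¹ W, P₂ = 1.95×10⁻¹² W
P_tot = 2.24×10⁻¹¹ W → 10 log₁₀(P_tot / 10⁻³) = −76.5 dBm

−76.5 dBm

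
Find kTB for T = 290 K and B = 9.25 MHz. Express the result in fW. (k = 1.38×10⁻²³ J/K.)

37.0 fW

P_n = kTB = 1.38×10⁻²³ × 290 × 9.25×10⁶ = 3.70×10⁻¹⁴ W = 37.0 fW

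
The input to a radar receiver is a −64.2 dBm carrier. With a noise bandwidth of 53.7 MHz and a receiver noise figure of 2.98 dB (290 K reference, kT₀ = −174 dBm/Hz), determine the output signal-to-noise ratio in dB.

Noise floor: N = −174 + 10 log₁₀(B) + NF
10 log₁₀(5.37×10⁷) = 77.3 dB
N = −174 + 77.3 + 2.98 = −93.72 dBm
SNR = P_sig − N = −64.2 − (−93.72) = 29.52 dB → 29.5 dB

29.5 dB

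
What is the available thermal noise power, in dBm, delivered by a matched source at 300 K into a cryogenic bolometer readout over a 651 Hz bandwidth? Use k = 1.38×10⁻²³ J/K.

P_n = kTB = 1.38×10⁻²³ × 300 × 6.51×10² = 2.70×10⁻¹⁸ W
In dBm: 10 log₁₀(2.70×10⁻¹⁸ / 10⁻³) = −145.7 dBm

−145.7 dBm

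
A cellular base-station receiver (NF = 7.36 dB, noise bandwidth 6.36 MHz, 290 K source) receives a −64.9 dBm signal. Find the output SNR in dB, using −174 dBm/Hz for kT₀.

Noise floor: N = −174 + 10 log₁₀(B) + NF
10 log₁₀(6.36×10⁶) = 68.03 dB
N = −174 + 68.03 + 7.36 = −98.61 dBm
SNR = P_sig − N = −64.9 − (−98.61) = 33.71 dB → 33.7 dB

33.7 dB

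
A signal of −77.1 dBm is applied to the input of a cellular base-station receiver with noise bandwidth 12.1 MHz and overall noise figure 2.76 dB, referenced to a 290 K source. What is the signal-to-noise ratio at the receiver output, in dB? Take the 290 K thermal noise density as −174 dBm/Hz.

Noise floor: N = −174 + 10 log₁₀(B) + NF
10 log₁₀(1.21×10⁷) = 70.83 dB
N = −174 + 70.83 + 2.76 = −100.41 dBm
SNR = P_sig − N = −77.1 − (−100.41) = 23.31 dB → 23.3 dB

23.3 dB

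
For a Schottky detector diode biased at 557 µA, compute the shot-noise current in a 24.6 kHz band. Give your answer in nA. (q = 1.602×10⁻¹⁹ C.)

I_n = √(2qI·B)
2qI·B = 2 × 1.602×10⁻¹⁹ × 5.57×10⁻⁴ × 2.46×10⁴ = 4.39×10⁻¹⁸ A²
I_n = √(4.39×10⁻¹⁸) = 2.10×10⁻⁹ A = 2.10 nA

2.10 nA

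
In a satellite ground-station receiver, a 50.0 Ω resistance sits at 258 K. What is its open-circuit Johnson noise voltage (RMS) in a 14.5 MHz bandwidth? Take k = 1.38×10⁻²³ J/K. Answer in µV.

3.21 µV

V_n = √(4kTRB)
4kTRB = 4 × 1.38×10⁻²³ × 258 × 5.00×10¹ × 1.45×10⁷ = 1.03×10⁻¹¹ V²
V_n = √(1.03×10⁻¹¹) = 3.21×10⁻⁶ V = 3.21 µV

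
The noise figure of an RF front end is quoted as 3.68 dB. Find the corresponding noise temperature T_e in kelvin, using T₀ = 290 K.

387 K

F = 10^(3.68/10) = 2.33346
T_e = (F − 1)·T₀ = (2.33346 − 1) × 290 = 387 K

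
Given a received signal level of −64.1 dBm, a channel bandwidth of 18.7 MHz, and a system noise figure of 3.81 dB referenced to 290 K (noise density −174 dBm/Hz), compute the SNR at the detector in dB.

Noise floor: N = −174 + 10 log₁₀(B) + NF
10 log₁₀(1.87×10⁷) = 72.72 dB
N = −174 + 72.72 + 3.81 = −97.47 dBm
SNR = P_sig − N = −64.1 − (−97.47) = 33.37 dB → 33.4 dB

33.4 dB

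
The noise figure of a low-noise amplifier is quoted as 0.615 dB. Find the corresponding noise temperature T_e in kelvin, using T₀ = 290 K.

F = 10^(0.615/10) = 1.15213
T_e = (F − 1)·T₀ = (1.15213 − 1) × 290 = 44.1 K

44.1 K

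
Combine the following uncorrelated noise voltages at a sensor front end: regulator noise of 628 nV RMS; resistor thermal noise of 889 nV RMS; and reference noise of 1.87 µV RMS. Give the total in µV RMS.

2.16 µV

Uncorrelated sources add in power (mean-square): V_tot = √(ΣV_i²)
V_tot = √[(6.28×10⁻⁷)² + (8.89×10⁻⁷)² + (1.87×10⁻⁶)²] = 2.16×10⁻⁶ V = 2.16 µV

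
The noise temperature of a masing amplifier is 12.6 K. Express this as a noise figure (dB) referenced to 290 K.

0.185 dB

F = 1 + T_e/T₀ = 1 + 12.6/290 = 1.04345
NF = 10 log₁₀(1.04345) = 0.185 dB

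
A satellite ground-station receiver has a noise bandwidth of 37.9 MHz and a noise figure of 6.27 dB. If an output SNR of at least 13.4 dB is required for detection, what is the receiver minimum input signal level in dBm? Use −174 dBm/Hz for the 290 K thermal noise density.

Sensitivity = −174 + 10 log₁₀(B) + NF + SNR_min
= −174 + 75.79 + 6.27 + 13.4
= −78.54 dBm → −78.5 dBm

−78.5 dBm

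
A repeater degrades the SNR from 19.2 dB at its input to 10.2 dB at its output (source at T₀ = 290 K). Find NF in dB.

9.0 dB

NF (dB) = SNR_in(dB) − SNR_out(dB) when the source is at T₀
NF = 19.2 − 10.2 = 9.0 dB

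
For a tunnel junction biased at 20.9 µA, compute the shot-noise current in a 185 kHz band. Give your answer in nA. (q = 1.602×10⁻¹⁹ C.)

1.11 nA

I_n = √(2qI·B)
2qI·B = 2 × 1.602×10⁻¹⁹ × 2.09×10⁻⁵ × 1.85×10⁵ = 1.24×10⁻¹⁸ A²
I_n = √(1.24×10⁻¹⁸) = 1.11×10⁻⁹ A = 1.11 nA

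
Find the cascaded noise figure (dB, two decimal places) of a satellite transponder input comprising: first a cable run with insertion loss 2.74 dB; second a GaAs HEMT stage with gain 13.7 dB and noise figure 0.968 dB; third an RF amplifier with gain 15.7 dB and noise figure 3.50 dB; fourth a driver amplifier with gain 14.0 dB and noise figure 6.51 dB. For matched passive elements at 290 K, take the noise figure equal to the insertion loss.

Convert to linear (a loss of L dB is a gain of −L dB): F_i = 10^(NF_i/10), G_i = 10^(G_i,dB/10)
  Stage 1: F_1 = 10^(2.74/10) = 1.879, G_1 = 10^(−2.74/10) = 0.5321
  Stage 2: F_2 = 10^(0.968/10) = 1.250, G_2 = 10^(13.7/10) = 23.44
  Stage 3: F_3 = 10^(3.50/10) = 2.239, G_3 = 10^(15.7/10) = 37.15
  Stage 4: F_4 = 10^(6.51/10) = 4.477, G_4 = 10^(14.0/10) = 25.12
Friis cascade:
  F = 1.879 + (1.250 − 1)/0.5321 + (2.239 − 1)/12.47 + (4.477 − 1)/463.4 = 2.455
NF = 10 log₁₀(2.455) = 3.90 dB

3.90 dB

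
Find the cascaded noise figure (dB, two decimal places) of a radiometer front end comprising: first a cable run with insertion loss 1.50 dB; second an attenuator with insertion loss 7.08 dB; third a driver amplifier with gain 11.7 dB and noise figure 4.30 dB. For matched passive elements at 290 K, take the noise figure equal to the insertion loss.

Convert to linear (a loss of L dB is a gain of −L dB): F_i = 10^(NF_i/10), G_i = 10^(G_i,dB/10)
  Stage 1: F_1 = 10^(1.50/10) = 1.413, G_1 = 10^(−1.50/10) = 0.7079
  Stage 2: F_2 = 10^(7.08/10) = 5.105, G_2 = 10^(−7.08/10) = 0.1959
  Stage 3: F_3 = 10^(4.30/10) = 2.692, G_3 = 10^(11.7/10) = 14.79
Friis cascade:
  F = 1.413 + (5.105 − 1)/0.7079 + (2.692 − 1)/0.1387 = 19.41
NF = 10 log₁₀(19.41) = 12.88 dB

12.88 dB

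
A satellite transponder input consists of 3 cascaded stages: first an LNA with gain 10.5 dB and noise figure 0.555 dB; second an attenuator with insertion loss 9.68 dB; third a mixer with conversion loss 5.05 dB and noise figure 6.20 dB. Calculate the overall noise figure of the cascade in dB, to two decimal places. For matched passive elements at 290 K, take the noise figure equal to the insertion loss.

6.53 dB

Convert to linear (a loss of L dB is a gain of −L dB): F_i = 10^(NF_i/10), G_i = 10^(G_i,dB/10)
  Stage 1: F_1 = 10^(0.555/10) = 1.136, G_1 = 10^(10.5/10) = 11.22
  Stage 2: F_2 = 10^(9.68/10) = 9.290, G_2 = 10^(−9.68/10) = 0.1076
  Stage 3: F_3 = 10^(6.20/10) = 4.169, G_3 = 10^(−5.05/10) = 0.3126
Friis cascade:
  F = 1.136 + (9.290 − 1)/11.22 + (4.169 − 1)/1.208 = 4.499
NF = 10 log₁₀(4.499) = 6.53 dB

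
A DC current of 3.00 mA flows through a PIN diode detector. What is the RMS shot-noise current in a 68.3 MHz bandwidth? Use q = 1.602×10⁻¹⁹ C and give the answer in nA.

256 nA

I_n = √(2qI·B)
2qI·B = 2 × 1.602×10⁻¹⁹ × 3.00×10⁻³ × 6.83×10⁷ = 6.56×10⁻¹⁴ A²
I_n = √(6.56×10⁻¹⁴) = 2.56×10⁻⁷ A = 256 nA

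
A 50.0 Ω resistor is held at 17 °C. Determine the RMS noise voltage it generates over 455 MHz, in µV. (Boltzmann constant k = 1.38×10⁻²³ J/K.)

19.1 µV

T = 17 °C + 273.15 = 290.15 K
V_n = √(4kTRB)
4kTRB = 4 × 1.38×10⁻²³ × 290.15 × 5.00×10¹ × 4.55×10⁸ = 3.64×10⁻¹⁰ V²
V_n = √(3.64×10⁻¹⁰) = 1.91×10⁻⁵ V = 19.1 µV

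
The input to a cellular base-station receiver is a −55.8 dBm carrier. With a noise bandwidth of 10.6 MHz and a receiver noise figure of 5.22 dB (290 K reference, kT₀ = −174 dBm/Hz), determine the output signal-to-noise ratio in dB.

Noise floor: N = −174 + 10 log₁₀(B) + NF
10 log₁₀(1.06×10⁷) = 70.25 dB
N = −174 + 70.25 + 5.22 = −98.53 dBm
SNR = P_sig − N = −55.8 − (−98.53) = 42.73 dB → 42.7 dB

42.7 dB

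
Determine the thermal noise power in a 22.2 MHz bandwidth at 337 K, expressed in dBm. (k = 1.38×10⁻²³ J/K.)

P_n = kTB = 1.38×10⁻²³ × 337 × 2.22×10⁷ = 1.03×10⁻¹³ W
In dBm: 10 log₁₀(1.03×10⁻¹³ / 10⁻³) = −99.9 dBm

−99.9 dBm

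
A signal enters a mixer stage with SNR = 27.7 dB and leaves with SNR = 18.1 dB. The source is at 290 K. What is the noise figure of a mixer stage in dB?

9.6 dB

NF (dB) = SNR_in(dB) − SNR_out(dB) when the source is at T₀
NF = 27.7 − 18.1 = 9.6 dB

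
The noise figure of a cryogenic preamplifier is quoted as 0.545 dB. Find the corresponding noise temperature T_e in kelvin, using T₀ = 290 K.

F = 10^(0.545/10) = 1.1337
T_e = (F − 1)·T₀ = (1.1337 − 1) × 290 = 38.8 K

38.8 K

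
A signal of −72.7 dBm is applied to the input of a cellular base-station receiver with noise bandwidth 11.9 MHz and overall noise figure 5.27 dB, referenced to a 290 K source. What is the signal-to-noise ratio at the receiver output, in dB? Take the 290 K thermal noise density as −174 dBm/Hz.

Noise floor: N = −174 + 10 log₁₀(B) + NF
10 log₁₀(1.19×10⁷) = 70.76 dB
N = −174 + 70.76 + 5.27 = −97.97 dBm
SNR = P_sig − N = −72.7 − (−97.97) = 25.27 dB → 25.3 dB

25.3 dB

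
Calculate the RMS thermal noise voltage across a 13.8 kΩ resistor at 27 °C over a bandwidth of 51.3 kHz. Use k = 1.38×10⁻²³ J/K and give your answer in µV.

T = 27 °C + 273.15 = 300.15 K
V_n = √(4kTRB)
4kTRB = 4 × 1.38×10⁻²³ × 300.15 × 1.38×10⁴ × 5.13×10⁴ = 1.17×10⁻¹¹ V²
V_n = √(1.17×10⁻¹¹) = 3.42×10⁻⁶ V = 3.42 µV

3.42 µV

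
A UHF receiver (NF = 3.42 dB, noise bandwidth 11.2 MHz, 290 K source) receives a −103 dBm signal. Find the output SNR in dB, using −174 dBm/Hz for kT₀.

−2.9 dB

Noise floor: N = −174 + 10 log₁₀(B) + NF
10 log₁₀(1.12×10⁷) = 70.49 dB
N = −174 + 70.49 + 3.42 = −100.09 dBm
SNR = P_sig − N = −103 − (−100.09) = −2.91 dB → −2.9 dB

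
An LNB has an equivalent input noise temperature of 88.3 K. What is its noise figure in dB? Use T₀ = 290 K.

1.15 dB

F = 1 + T_e/T₀ = 1 + 88.3/290 = 1.30448
NF = 10 log₁₀(1.30448) = 1.15 dB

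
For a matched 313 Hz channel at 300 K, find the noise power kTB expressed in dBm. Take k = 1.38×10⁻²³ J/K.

P_n = kTB = 1.38×10⁻²³ × 300 × 3.13×10² = 1.30×10⁻¹⁸ W
In dBm: 10 log₁₀(1.30×10⁻¹⁸ / 10⁻³) = −148.9 dBm

−148.9 dBm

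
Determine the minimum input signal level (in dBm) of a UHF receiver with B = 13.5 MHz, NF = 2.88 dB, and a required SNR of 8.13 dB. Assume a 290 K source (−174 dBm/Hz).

Sensitivity = −174 + 10 log₁₀(B) + NF + SNR_min
= −174 + 71.3 + 2.88 + 8.13
= −91.69 dBm → −91.7 dBm

−91.7 dBm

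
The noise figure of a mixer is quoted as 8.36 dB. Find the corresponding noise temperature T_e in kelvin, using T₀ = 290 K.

F = 10^(8.36/10) = 6.85488
T_e = (F − 1)·T₀ = (6.85488 − 1) × 290 = 1698 K

1698 K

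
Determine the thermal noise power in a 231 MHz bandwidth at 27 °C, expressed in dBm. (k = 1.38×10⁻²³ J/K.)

−90.2 dBm

T = 27 °C + 273.15 = 300.15 K
P_n = kTB = 1.38×10⁻²³ × 300.15 × 2.31×10⁸ = 9.57×10⁻¹³ W
In dBm: 10 log₁₀(9.57×10⁻¹³ / 10⁻³) = −90.2 dBm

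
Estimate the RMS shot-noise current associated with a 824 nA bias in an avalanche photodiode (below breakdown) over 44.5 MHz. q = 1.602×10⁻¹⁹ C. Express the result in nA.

3.43 nA

I_n = √(2qI·B)
2qI·B = 2 × 1.602×10⁻¹⁹ × 8.24×10⁻⁷ × 4.45×10⁷ = 1.17×10⁻¹⁷ A²
I_n = √(1.17×10⁻¹⁷) = 3.43×10⁻⁹ A = 3.43 nA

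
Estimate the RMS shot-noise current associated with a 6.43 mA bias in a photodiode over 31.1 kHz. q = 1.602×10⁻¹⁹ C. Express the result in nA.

I_n = √(2qI·B)
2qI·B = 2 × 1.602×10⁻¹⁹ × 6.43×10⁻³ × 3.11×10⁴ = 6.41×10⁻¹⁷ A²
I_n = √(6.41×10⁻¹⁷) = 8.00×10⁻⁹ A = 8.00 nA

8.00 nA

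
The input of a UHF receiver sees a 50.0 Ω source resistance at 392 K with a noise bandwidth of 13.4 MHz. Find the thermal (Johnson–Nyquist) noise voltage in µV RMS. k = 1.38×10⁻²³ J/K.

V_n = √(4kTRB)
4kTRB = 4 × 1.38×10⁻²³ × 392 × 5.00×10¹ × 1.34×10⁷ = 1.45×10⁻¹¹ V²
V_n = √(1.45×10⁻¹¹) = 3.81×10⁻⁶ V = 3.81 µV

3.81 µV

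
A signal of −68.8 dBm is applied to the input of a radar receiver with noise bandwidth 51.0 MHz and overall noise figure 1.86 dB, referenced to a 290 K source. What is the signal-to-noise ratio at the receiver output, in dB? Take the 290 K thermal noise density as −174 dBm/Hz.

26.3 dB

Noise floor: N = −174 + 10 log₁₀(B) + NF
10 log₁₀(5.10×10⁷) = 77.08 dB
N = −174 + 77.08 + 1.86 = −95.06 dBm
SNR = P_sig − N = −68.8 − (−95.06) = 26.26 dB → 26.3 dB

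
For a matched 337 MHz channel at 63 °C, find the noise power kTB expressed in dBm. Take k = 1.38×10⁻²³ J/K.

−88.1 dBm

T = 63 °C + 273.15 = 336.15 K
P_n = kTB = 1.38×10⁻²³ × 336.15 × 3.37×10⁸ = 1.56×10⁻¹² W
In dBm: 10 log₁₀(1.56×10⁻¹² / 10⁻³) = −88.1 dBm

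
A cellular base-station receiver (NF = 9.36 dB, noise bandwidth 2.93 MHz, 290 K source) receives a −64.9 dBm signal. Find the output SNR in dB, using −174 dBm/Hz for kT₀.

Noise floor: N = −174 + 10 log₁₀(B) + NF
10 log₁₀(2.93×10⁶) = 64.67 dB
N = −174 + 64.67 + 9.36 = −99.97 dBm
SNR = P_sig − N = −64.9 − (−99.97) = 35.07 dB → 35.1 dB

35.1 dB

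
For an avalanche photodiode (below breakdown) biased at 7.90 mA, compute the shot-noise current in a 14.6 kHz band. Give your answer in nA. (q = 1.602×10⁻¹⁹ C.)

I_n = √(2qI·B)
2qI·B = 2 × 1.602×10⁻¹⁹ × 7.90×10⁻³ × 1.46×10⁴ = 3.70×10⁻¹⁷ A²
I_n = √(3.70×10⁻¹⁷) = 6.08×10⁻⁹ A = 6.08 nA

6.08 nA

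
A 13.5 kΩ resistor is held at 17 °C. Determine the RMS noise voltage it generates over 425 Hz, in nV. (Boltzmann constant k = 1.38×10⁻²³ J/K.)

303 nV

T = 17 °C + 273.15 = 290.15 K
V_n = √(4kTRB)
4kTRB = 4 × 1.38×10⁻²³ × 290.15 × 1.35×10⁴ × 4.25×10² = 9.19×10⁻¹⁴ V²
V_n = √(9.19×10⁻¹⁴) = 3.03×10⁻⁷ V = 303 nV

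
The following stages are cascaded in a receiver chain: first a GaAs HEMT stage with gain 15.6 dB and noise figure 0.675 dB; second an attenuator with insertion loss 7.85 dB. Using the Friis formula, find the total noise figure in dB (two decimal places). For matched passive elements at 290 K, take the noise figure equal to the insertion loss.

1.17 dB

Convert to linear (a loss of L dB is a gain of −L dB): F_i = 10^(NF_i/10), G_i = 10^(G_i,dB/10)
  Stage 1: F_1 = 10^(0.675/10) = 1.168, G_1 = 10^(15.6/10) = 36.31
  Stage 2: F_2 = 10^(7.85/10) = 6.095, G_2 = 10^(−7.85/10) = 0.1641
Friis cascade:
  F = 1.168 + (6.095 − 1)/36.31 = 1.308
NF = 10 log₁₀(1.308) = 1.17 dB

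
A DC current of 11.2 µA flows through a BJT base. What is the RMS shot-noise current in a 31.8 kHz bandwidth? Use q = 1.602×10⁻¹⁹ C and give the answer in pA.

I_n = √(2qI·B)
2qI·B = 2 × 1.602×10⁻¹⁹ × 1.12×10⁻⁵ × 3.18×10⁴ = 1.14×10⁻¹⁹ A²
I_n = √(1.14×10⁻¹⁹) = 3.38×10⁻¹⁰ A = 338 pA

338 pA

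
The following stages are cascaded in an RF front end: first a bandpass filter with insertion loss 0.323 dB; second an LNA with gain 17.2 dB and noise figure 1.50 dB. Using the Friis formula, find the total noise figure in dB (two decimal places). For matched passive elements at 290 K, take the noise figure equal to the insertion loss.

1.82 dB

Convert to linear (a loss of L dB is a gain of −L dB): F_i = 10^(NF_i/10), G_i = 10^(G_i,dB/10)
  Stage 1: F_1 = 10^(0.323/10) = 1.077, G_1 = 10^(−0.323/10) = 0.9283
  Stage 2: F_2 = 10^(1.50/10) = 1.413, G_2 = 10^(17.2/10) = 52.48
Friis cascade:
  F = 1.077 + (1.413 − 1)/0.9283 = 1.522
NF = 10 log₁₀(1.522) = 1.82 dB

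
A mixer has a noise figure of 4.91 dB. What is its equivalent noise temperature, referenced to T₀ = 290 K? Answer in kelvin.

608 K

F = 10^(4.91/10) = 3.09742
T_e = (F − 1)·T₀ = (3.09742 − 1) × 290 = 608 K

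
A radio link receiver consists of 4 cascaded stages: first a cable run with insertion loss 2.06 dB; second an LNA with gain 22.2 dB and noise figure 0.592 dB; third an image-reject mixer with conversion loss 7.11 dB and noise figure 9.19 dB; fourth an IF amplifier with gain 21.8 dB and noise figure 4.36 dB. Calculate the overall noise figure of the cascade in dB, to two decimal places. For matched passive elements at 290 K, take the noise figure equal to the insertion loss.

3.01 dB

Convert to linear (a loss of L dB is a gain of −L dB): F_i = 10^(NF_i/10), G_i = 10^(G_i,dB/10)
  Stage 1: F_1 = 10^(2.06/10) = 1.607, G_1 = 10^(−2.06/10) = 0.6223
  Stage 2: F_2 = 10^(0.592/10) = 1.146, G_2 = 10^(22.2/10) = 166.0
  Stage 3: F_3 = 10^(9.19/10) = 8.299, G_3 = 10^(−7.11/10) = 0.1945
  Stage 4: F_4 = 10^(4.36/10) = 2.729, G_4 = 10^(21.8/10) = 151.4
Friis cascade:
  F = 1.607 + (1.146 − 1)/0.6223 + (8.299 − 1)/103.3 + (2.729 − 1)/20.09 = 1.998
NF = 10 log₁₀(1.998) = 3.01 dB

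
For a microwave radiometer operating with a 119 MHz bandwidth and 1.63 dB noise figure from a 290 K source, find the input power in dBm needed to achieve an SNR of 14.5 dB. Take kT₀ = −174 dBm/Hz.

Sensitivity = −174 + 10 log₁₀(B) + NF + SNR_min
= −174 + 80.76 + 1.63 + 14.5
= −77.11 dBm → −77.1 dBm

−77.1 dBm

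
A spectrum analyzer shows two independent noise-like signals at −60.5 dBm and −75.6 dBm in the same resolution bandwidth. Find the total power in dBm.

Convert to linear, add, convert back:
P₁ = 8.91×10⁻¹⁰ W, P₂ = 2.75×10⁻¹¹ W
P_tot = 9.19×10⁻¹⁰ W → 10 log₁₀(P_tot / 10⁻³) = −60.4 dBm

−60.4 dBm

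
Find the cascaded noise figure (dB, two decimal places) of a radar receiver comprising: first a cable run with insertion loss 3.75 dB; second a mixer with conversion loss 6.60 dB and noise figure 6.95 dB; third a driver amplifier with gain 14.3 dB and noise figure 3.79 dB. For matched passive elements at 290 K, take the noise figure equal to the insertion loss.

14.29 dB

Convert to linear (a loss of L dB is a gain of −L dB): F_i = 10^(NF_i/10), G_i = 10^(G_i,dB/10)
  Stage 1: F_1 = 10^(3.75/10) = 2.371, G_1 = 10^(−3.75/10) = 0.4217
  Stage 2: F_2 = 10^(6.95/10) = 4.955, G_2 = 10^(−6.60/10) = 0.2188
  Stage 3: F_3 = 10^(3.79/10) = 2.393, G_3 = 10^(14.3/10) = 26.92
Friis cascade:
  F = 2.371 + (4.955 − 1)/0.4217 + (2.393 − 1)/0.09226 = 26.85
NF = 10 log₁₀(26.85) = 14.29 dB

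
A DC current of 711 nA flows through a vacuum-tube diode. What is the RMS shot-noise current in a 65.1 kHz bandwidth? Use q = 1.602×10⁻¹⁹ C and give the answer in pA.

I_n = √(2qI·B)
2qI·B = 2 × 1.602×10⁻¹⁹ × 7.11×10⁻⁷ × 6.51×10⁴ = 1.48×10⁻²⁰ A²
I_n = √(1.48×10⁻²⁰) = 1.22×10⁻¹⁰ A = 122 pA

122 pA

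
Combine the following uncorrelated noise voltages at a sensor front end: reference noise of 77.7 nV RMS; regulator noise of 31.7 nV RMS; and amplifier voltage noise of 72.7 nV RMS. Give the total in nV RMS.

Uncorrelated sources add in power (mean-square): V_tot = √(ΣV_i²)
V_tot = √[(7.77×10⁻⁸)² + (3.17×10⁻⁸)² + (7.27×10⁻⁸)²] = 1.11×10⁻⁷ V = 111 nV

111 nV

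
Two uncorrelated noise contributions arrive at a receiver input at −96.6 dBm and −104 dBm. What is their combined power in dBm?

−95.9 dBm

Convert to linear, add, convert back:
P₁ = 2.19×10⁻¹³ W, P₂ = 3.98×10⁻¹⁴ W
P_tot = 2.59×10⁻¹³ W → 10 log₁₀(P_tot / 10⁻³) = −95.9 dBm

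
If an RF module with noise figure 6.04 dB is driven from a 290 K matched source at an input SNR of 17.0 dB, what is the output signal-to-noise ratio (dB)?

10.96 dB

By definition F = SNR_in/SNR_out, so in dB: SNR_out = SNR_in − NF
SNR_out = 17.0 − 6.04 = 10.96 dB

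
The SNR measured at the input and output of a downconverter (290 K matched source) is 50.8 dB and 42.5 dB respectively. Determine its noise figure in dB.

NF (dB) = SNR_in(dB) − SNR_out(dB) when the source is at T₀
NF = 50.8 − 42.5 = 8.3 dB

8.3 dB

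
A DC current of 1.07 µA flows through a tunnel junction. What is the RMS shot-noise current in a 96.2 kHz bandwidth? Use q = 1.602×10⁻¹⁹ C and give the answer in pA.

182 pA

I_n = √(2qI·B)
2qI·B = 2 × 1.602×10⁻¹⁹ × 1.07×10⁻⁶ × 9.62×10⁴ = 3.30×10⁻²⁰ A²
I_n = √(3.30×10⁻²⁰) = 1.82×10⁻¹⁰ A = 182 pA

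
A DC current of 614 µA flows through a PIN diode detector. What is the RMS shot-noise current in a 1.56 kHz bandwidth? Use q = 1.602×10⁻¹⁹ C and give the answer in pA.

I_n = √(2qI·B)
2qI·B = 2 × 1.602×10⁻¹⁹ × 6.14×10⁻⁴ × 1.56×10³ = 3.07×10⁻¹⁹ A²
I_n = √(3.07×10⁻¹⁹) = 5.54×10⁻¹⁰ A = 554 pA

554 pA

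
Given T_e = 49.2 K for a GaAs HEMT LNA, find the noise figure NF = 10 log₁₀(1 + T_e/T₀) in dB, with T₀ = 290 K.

F = 1 + T_e/T₀ = 1 + 49.2/290 = 1.16966
NF = 10 log₁₀(1.16966) = 0.681 dB

0.681 dB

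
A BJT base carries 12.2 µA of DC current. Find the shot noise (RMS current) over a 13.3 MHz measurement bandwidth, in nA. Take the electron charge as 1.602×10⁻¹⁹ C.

7.21 nA

I_n = √(2qI·B)
2qI·B = 2 × 1.602×10⁻¹⁹ × 1.22×10⁻⁵ × 1.33×10⁷ = 5.20×10⁻¹⁷ A²
I_n = √(5.20×10⁻¹⁷) = 7.21×10⁻⁹ A = 7.21 nA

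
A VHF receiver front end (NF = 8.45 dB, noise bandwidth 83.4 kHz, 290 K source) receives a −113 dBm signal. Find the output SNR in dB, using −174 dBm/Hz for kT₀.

3.3 dB

Noise floor: N = −174 + 10 log₁₀(B) + NF
10 log₁₀(8.34×10⁴) = 49.21 dB
N = −174 + 49.21 + 8.45 = −116.34 dBm
SNR = P_sig − N = −113 − (−116.34) = 3.34 dB → 3.3 dB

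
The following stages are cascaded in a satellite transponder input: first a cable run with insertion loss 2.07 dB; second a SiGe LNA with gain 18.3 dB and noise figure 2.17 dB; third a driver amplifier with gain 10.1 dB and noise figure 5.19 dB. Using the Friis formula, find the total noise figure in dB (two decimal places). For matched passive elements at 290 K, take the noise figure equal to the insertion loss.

4.33 dB

Convert to linear (a loss of L dB is a gain of −L dB): F_i = 10^(NF_i/10), G_i = 10^(G_i,dB/10)
  Stage 1: F_1 = 10^(2.07/10) = 1.611, G_1 = 10^(−2.07/10) = 0.6209
  Stage 2: F_2 = 10^(2.17/10) = 1.648, G_2 = 10^(18.3/10) = 67.61
  Stage 3: F_3 = 10^(5.19/10) = 3.304, G_3 = 10^(10.1/10) = 10.23
Friis cascade:
  F = 1.611 + (1.648 − 1)/0.6209 + (3.304 − 1)/41.98 = 2.709
NF = 10 log₁₀(2.709) = 4.33 dB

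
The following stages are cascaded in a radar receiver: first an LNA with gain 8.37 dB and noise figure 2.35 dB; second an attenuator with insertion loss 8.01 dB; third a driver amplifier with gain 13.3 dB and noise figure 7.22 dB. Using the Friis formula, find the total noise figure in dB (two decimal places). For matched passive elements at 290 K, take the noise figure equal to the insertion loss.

Convert to linear (a loss of L dB is a gain of −L dB): F_i = 10^(NF_i/10), G_i = 10^(G_i,dB/10)
  Stage 1: F_1 = 10^(2.35/10) = 1.718, G_1 = 10^(8.37/10) = 6.871
  Stage 2: F_2 = 10^(8.01/10) = 6.324, G_2 = 10^(−8.01/10) = 0.1581
  Stage 3: F_3 = 10^(7.22/10) = 5.272, G_3 = 10^(13.3/10) = 21.38
Friis cascade:
  F = 1.718 + (6.324 − 1)/6.871 + (5.272 − 1)/1.086 = 6.425
NF = 10 log₁₀(6.425) = 8.08 dB

8.08 dB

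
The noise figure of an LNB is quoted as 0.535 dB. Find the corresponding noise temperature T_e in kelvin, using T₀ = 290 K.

F = 10^(0.535/10) = 1.1311
T_e = (F − 1)·T₀ = (1.1311 − 1) × 290 = 38.0 K

38.0 K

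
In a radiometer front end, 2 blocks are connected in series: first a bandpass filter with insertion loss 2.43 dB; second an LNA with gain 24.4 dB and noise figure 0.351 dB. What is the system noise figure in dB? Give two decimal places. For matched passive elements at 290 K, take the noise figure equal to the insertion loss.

Convert to linear (a loss of L dB is a gain of −L dB): F_i = 10^(NF_i/10), G_i = 10^(G_i,dB/10)
  Stage 1: F_1 = 10^(2.43/10) = 1.750, G_1 = 10^(−2.43/10) = 0.5715
  Stage 2: F_2 = 10^(0.351/10) = 1.084, G_2 = 10^(24.4/10) = 275.4
Friis cascade:
  F = 1.750 + (1.084 − 1)/0.5715 = 1.897
NF = 10 log₁₀(1.897) = 2.78 dB

2.78 dB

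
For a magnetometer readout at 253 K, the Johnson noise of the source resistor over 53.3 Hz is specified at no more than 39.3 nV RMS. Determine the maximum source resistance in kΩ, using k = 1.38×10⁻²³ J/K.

2.07 kΩ

Johnson–Nyquist: V_n = √(4kTRB) ⇒ R = V_n² / (4kTB)
4kTB = 4 × 1.38×10⁻²³ × 253 × 5.33×10¹ = 7.44×10⁻¹⁹
R = (3.93×10⁻⁸)² / 7.44×10⁻¹⁹ = 2.07×10³ Ω = 2.07 kΩ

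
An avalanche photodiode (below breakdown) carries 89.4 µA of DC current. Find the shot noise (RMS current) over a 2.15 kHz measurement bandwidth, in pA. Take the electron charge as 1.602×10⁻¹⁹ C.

I_n = √(2qI·B)
2qI·B = 2 × 1.602×10⁻¹⁹ × 8.94×10⁻⁵ × 2.15×10³ = 6.16×10⁻²⁰ A²
I_n = √(6.16×10⁻²⁰) = 2.48×10⁻¹⁰ A = 248 pA

248 pA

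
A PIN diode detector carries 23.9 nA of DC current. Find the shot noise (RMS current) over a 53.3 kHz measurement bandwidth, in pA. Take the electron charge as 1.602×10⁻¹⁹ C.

20.2 pA

I_n = √(2qI·B)
2qI·B = 2 × 1.602×10⁻¹⁹ × 2.39×10⁻⁸ × 5.33×10⁴ = 4.08×10⁻²² A²
I_n = √(4.08×10⁻²²) = 2.02×10⁻¹¹ A = 20.2 pA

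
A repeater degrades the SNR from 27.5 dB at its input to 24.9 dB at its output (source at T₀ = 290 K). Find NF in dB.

NF (dB) = SNR_in(dB) − SNR_out(dB) when the source is at T₀
NF = 27.5 − 24.9 = 2.6 dB

2.6 dB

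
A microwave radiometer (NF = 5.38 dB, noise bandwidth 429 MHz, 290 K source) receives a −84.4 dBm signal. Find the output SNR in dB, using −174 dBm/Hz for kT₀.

−2.1 dB

Noise floor: N = −174 + 10 log₁₀(B) + NF
10 log₁₀(4.29×10⁸) = 86.32 dB
N = −174 + 86.32 + 5.38 = −82.30 dBm
SNR = P_sig − N = −84.4 − (−82.30) = −2.10 dB → −2.1 dB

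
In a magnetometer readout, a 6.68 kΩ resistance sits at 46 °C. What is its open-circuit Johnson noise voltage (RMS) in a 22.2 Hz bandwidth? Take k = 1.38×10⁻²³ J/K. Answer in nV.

51.1 nV

T = 46 °C + 273.15 = 319.15 K
V_n = √(4kTRB)
4kTRB = 4 × 1.38×10⁻²³ × 319.15 × 6.68×10³ × 2.22×10¹ = 2.61×10⁻¹⁵ V²
V_n = √(2.61×10⁻¹⁵) = 5.11×10⁻⁸ V = 51.1 nV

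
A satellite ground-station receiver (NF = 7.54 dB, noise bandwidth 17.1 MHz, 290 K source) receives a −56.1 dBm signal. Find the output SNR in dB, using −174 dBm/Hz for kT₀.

38.0 dB

Noise floor: N = −174 + 10 log₁₀(B) + NF
10 log₁₀(1.71×10⁷) = 72.33 dB
N = −174 + 72.33 + 7.54 = −94.13 dBm
SNR = P_sig − N = −56.1 − (−94.13) = 38.03 dB → 38.0 dB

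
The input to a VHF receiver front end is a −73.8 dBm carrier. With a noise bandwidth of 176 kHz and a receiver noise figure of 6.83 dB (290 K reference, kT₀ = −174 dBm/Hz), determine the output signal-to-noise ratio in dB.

Noise floor: N = −174 + 10 log₁₀(B) + NF
10 log₁₀(1.76×10⁵) = 52.46 dB
N = −174 + 52.46 + 6.83 = −114.71 dBm
SNR = P_sig − N = −73.8 − (−114.71) = 40.91 dB → 40.9 dB

40.9 dB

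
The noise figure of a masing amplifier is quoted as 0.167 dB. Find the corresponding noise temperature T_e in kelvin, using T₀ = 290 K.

F = 10^(0.167/10) = 1.0392
T_e = (F − 1)·T₀ = (1.0392 − 1) × 290 = 11.4 K

11.4 K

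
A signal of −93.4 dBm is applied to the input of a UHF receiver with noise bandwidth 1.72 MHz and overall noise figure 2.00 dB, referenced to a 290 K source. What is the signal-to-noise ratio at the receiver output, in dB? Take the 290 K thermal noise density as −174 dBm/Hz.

Noise floor: N = −174 + 10 log₁₀(B) + NF
10 log₁₀(1.72×10⁶) = 62.36 dB
N = −174 + 62.36 + 2.00 = −109.64 dBm
SNR = P_sig − N = −93.4 − (−109.64) = 16.24 dB → 16.2 dB

16.2 dB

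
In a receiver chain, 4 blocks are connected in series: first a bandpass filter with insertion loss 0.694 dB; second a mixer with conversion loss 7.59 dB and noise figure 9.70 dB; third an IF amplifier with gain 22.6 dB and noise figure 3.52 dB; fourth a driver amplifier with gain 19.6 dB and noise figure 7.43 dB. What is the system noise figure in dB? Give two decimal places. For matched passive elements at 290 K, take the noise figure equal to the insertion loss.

12.91 dB

Convert to linear (a loss of L dB is a gain of −L dB): F_i = 10^(NF_i/10), G_i = 10^(G_i,dB/10)
  Stage 1: F_1 = 10^(0.694/10) = 1.173, G_1 = 10^(−0.694/10) = 0.8523
  Stage 2: F_2 = 10^(9.70/10) = 9.333, G_2 = 10^(−7.59/10) = 0.1742
  Stage 3: F_3 = 10^(3.52/10) = 2.249, G_3 = 10^(22.6/10) = 182.0
  Stage 4: F_4 = 10^(7.43/10) = 5.534, G_4 = 10^(19.6/10) = 91.20
Friis cascade:
  F = 1.173 + (9.333 − 1)/0.8523 + (2.249 − 1)/0.1485 + (5.534 − 1)/27.01 = 19.53
NF = 10 log₁₀(19.53) = 12.91 dB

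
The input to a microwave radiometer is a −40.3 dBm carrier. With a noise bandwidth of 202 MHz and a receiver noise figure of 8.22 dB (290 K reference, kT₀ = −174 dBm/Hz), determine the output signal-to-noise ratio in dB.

Noise floor: N = −174 + 10 log₁₀(B) + NF
10 log₁₀(2.02×10⁸) = 83.05 dB
N = −174 + 83.05 + 8.22 = −82.73 dBm
SNR = P_sig − N = −40.3 − (−82.73) = 42.43 dB → 42.4 dB

42.4 dB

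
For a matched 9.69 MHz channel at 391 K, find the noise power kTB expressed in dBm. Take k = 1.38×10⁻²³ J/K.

P_n = kTB = 1.38×10⁻²³ × 391 × 9.69×10⁶ = 5.23×10⁻¹⁴ W
In dBm: 10 log₁₀(5.23×10⁻¹⁴ / 10⁻³) = −102.8 dBm

−102.8 dBm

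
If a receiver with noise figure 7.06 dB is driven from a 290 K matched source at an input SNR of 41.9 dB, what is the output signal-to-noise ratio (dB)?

34.84 dB

By definition F = SNR_in/SNR_out, so in dB: SNR_out = SNR_in − NF
SNR_out = 41.9 − 7.06 = 34.84 dB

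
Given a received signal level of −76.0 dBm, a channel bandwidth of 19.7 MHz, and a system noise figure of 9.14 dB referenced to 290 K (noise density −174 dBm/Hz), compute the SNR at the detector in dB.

Noise floor: N = −174 + 10 log₁₀(B) + NF
10 log₁₀(1.97×10⁷) = 72.94 dB
N = −174 + 72.94 + 9.14 = −91.92 dBm
SNR = P_sig − N = −76.0 − (−91.92) = 15.92 dB → 15.9 dB

15.9 dB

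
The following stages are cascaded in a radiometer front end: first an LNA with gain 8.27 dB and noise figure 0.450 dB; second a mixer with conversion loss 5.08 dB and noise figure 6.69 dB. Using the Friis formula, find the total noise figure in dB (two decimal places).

Convert to linear (a loss of L dB is a gain of −L dB): F_i = 10^(NF_i/10), G_i = 10^(G_i,dB/10)
  Stage 1: F_1 = 10^(0.450/10) = 1.109, G_1 = 10^(8.27/10) = 6.714
  Stage 2: F_2 = 10^(6.69/10) = 4.667, G_2 = 10^(−5.08/10) = 0.3105
Friis cascade:
  F = 1.109 + (4.667 − 1)/6.714 = 1.655
NF = 10 log₁₀(1.655) = 2.19 dB

2.19 dB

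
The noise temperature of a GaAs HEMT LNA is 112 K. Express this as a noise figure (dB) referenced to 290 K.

1.42 dB

F = 1 + T_e/T₀ = 1 + 112/290 = 1.38621
NF = 10 log₁₀(1.38621) = 1.42 dB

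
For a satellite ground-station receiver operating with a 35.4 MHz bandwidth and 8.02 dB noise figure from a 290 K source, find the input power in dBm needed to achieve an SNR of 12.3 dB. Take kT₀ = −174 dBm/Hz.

Sensitivity = −174 + 10 log₁₀(B) + NF + SNR_min
= −174 + 75.49 + 8.02 + 12.3
= −78.19 dBm → −78.2 dBm

−78.2 dBm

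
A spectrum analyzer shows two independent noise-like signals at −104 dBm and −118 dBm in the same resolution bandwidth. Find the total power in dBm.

−103.8 dBm

Convert to linear, add, convert back:
P₁ = 3.98×10⁻¹⁴ W, P₂ = 1.58×10⁻¹⁵ W
P_tot = 4.14×10⁻¹⁴ W → 10 log₁₀(P_tot / 10⁻³) = −103.8 dBm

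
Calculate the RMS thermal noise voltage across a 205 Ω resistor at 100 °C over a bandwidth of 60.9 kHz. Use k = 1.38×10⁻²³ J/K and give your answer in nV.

T = 100 °C + 273.15 = 373.15 K
V_n = √(4kTRB)
4kTRB = 4 × 1.38×10⁻²³ × 373.15 × 2.05×10² × 6.09×10⁴ = 2.57×10⁻¹³ V²
V_n = √(2.57×10⁻¹³) = 5.07×10⁻⁷ V = 507 nV

507 nV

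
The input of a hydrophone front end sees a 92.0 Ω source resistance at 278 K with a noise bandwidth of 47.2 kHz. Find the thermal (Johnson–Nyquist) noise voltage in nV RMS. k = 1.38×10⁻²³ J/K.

V_n = √(4kTRB)
4kTRB = 4 × 1.38×10⁻²³ × 278 × 9.20×10¹ × 4.72×10⁴ = 6.66×10⁻¹⁴ V²
V_n = √(6.66×10⁻¹⁴) = 2.58×10⁻⁷ V = 258 nV

258 nV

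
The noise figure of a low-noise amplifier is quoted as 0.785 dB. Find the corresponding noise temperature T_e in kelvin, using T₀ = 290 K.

F = 10^(0.785/10) = 1.19812
T_e = (F − 1)·T₀ = (1.19812 − 1) × 290 = 57.5 K

57.5 K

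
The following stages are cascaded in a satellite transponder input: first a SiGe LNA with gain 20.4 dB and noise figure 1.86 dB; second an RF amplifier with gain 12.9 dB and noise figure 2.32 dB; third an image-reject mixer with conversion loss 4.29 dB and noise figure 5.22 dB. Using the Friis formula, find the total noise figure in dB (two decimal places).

1.88 dB

Convert to linear (a loss of L dB is a gain of −L dB): F_i = 10^(NF_i/10), G_i = 10^(G_i,dB/10)
  Stage 1: F_1 = 10^(1.86/10) = 1.535, G_1 = 10^(20.4/10) = 109.6
  Stage 2: F_2 = 10^(2.32/10) = 1.706, G_2 = 10^(12.9/10) = 19.50
  Stage 3: F_3 = 10^(5.22/10) = 3.327, G_3 = 10^(−4.29/10) = 0.3724
Friis cascade:
  F = 1.535 + (1.706 − 1)/109.6 + (3.327 − 1)/2138 = 1.542
NF = 10 log₁₀(1.542) = 1.88 dB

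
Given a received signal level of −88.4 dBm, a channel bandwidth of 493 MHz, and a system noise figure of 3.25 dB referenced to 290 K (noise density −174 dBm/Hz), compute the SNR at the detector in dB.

Noise floor: N = −174 + 10 log₁₀(B) + NF
10 log₁₀(4.93×10⁸) = 86.93 dB
N = −174 + 86.93 + 3.25 = −83.82 dBm
SNR = P_sig − N = −88.4 − (−83.82) = −4.58 dB → −4.6 dB

−4.6 dB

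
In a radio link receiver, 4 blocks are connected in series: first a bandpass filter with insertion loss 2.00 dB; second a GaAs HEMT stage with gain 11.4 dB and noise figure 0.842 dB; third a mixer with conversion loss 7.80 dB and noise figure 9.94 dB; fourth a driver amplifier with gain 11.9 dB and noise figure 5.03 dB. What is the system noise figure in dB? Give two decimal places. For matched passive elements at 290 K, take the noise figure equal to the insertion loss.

6.49 dB

Convert to linear (a loss of L dB is a gain of −L dB): F_i = 10^(NF_i/10), G_i = 10^(G_i,dB/10)
  Stage 1: F_1 = 10^(2.00/10) = 1.585, G_1 = 10^(−2.00/10) = 0.6310
  Stage 2: F_2 = 10^(0.842/10) = 1.214, G_2 = 10^(11.4/10) = 13.80
  Stage 3: F_3 = 10^(9.94/10) = 9.863, G_3 = 10^(−7.80/10) = 0.1660
  Stage 4: F_4 = 10^(5.03/10) = 3.184, G_4 = 10^(11.9/10) = 15.49
Friis cascade:
  F = 1.585 + (1.214 − 1)/0.6310 + (9.863 − 1)/8.710 + (3.184 − 1)/1.445 = 4.453
NF = 10 log₁₀(4.453) = 6.49 dB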